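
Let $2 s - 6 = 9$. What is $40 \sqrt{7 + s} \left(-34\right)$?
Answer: $- 680 \sqrt{58} \approx -5178.7$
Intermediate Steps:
$s = \frac{15}{2}$ ($s = 3 + \frac{1}{2} \cdot 9 = 3 + \frac{9}{2} = \frac{15}{2} \approx 7.5$)
$40 \sqrt{7 + s} \left(-34\right) = 40 \sqrt{7 + \frac{15}{2}} \left(-34\right) = 40 \sqrt{\frac{29}{2}} \left(-34\right) = 40 \frac{\sqrt{58}}{2} \left(-34\right) = 20 \sqrt{58} \left(-34\right) = - 680 \sqrt{58}$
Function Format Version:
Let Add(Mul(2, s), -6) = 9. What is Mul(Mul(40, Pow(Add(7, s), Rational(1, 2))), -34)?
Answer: Mul(-680, Pow(58, Rational(1, 2))) ≈ -5178.7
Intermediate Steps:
s = Rational(15, 2) (s = Add(3, Mul(Rational(1, 2), 9)) = Add(3, Rational(9, 2)) = Rational(15, 2) ≈ 7.5000)
Mul(Mul(40, Pow(Add(7, s), Rational(1, 2))), -34) = Mul(Mul(40, Pow(Add(7, Rational(15, 2)), Rational(1, 2))), -34) = Mul(Mul(40, Pow(Rational(29, 2), Rational(1, 2))), -34) = Mul(Mul(40, Mul(Rational(1, 2), Pow(58, Rational(1, 2)))), -34) = Mul(Mul(20, Pow(58, Rational(1, 2))), -34) = Mul(-680, Pow(58, Rational(1, 2)))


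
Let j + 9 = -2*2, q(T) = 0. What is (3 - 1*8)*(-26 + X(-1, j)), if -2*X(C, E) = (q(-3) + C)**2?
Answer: 265/2 ≈ 132.50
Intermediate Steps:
j = -13 (j = -9 - 2*2 = -9 - 4 = -13)
X(C, E) = -C**2/2 (X(C, E) = -(0 + C)**2/2 = -C**2/2)
(3 - 1*8)*(-26 + X(-1, j)) = (3 - 1*8)*(-26 - 1/2*(-1)**2) = (3 - 8)*(-26 - 1/2*1) = -5*(-26 - 1/2) = -5*(-53/2) = 265/2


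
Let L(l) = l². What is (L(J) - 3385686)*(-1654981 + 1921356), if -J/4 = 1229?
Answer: 5535637433750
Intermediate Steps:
J = -4916 (J = -4*1229 = -4916)
(L(J) - 3385686)*(-1654981 + 1921356) = ((-4916)² - 3385686)*(-1654981 + 1921356) = (24167056 - 3385686)*266375 = 20781370*266375 = 5535637433750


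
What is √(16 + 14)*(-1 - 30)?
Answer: -31*√30 ≈ -169.79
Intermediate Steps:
√(16 + 14)*(-1 - 30) = √30*(-31) = -31*√30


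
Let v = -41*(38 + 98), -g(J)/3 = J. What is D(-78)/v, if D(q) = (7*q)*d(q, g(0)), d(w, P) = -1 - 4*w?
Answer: 84903/2788 ≈ 30.453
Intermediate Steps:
g(J) = -3*J
v = -5576 (v = -41*136 = -5576)
D(q) = 7*q*(-1 - 4*q) (D(q) = (7*q)*(-1 - 4*q) = 7*q*(-1 - 4*q))
D(-78)/v = -7*(-78)*(1 + 4*(-78))/(-5576) = -7*(-78)*(1 - 312)*(-1/5576) = -7*(-78)*(-311)*(-1/5576) = -169806*(-1/5576) = 84903/2788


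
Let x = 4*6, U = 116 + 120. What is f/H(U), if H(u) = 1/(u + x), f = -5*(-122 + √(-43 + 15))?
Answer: 158600 - 2600*I*√7 ≈ 1.586e+5 - 6879.0*I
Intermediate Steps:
U = 236
x = 24
f = 610 - 10*I*√7 (f = -5*(-122 + √(-28)) = -5*(-122 + 2*I*√7) = 610 - 10*I*√7 ≈ 610.0 - 26.458*I)
H(u) = 1/(24 + u) (H(u) = 1/(u + 24) = 1/(24 + u))
f/H(U) = (610 - 10*I*√7)/(1/(24 + 236)) = (610 - 10*I*√7)/(1/260) = (610 - 10*I*√7)*260 = 158600 - 2600*I*√7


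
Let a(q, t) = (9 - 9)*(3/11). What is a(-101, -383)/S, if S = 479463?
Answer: 0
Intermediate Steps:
a(q, t) = 0 (a(q, t) = 0*(3*(1/11)) = 0*(3/11) = 0)
a(-101, -383)/S = 0/479463 = 0*(1/479463) = 0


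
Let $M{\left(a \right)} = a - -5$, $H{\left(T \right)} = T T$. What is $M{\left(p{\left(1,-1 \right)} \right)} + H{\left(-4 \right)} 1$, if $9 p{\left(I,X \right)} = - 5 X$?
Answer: $\frac{194}{9} \approx 21.556$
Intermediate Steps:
$H{\left(T \right)} = T^{2}$
$p{\left(I,X \right)} = - \frac{5 X}{9}$ ($p{\left(I,X \right)} = \frac{\left(-5\right) X}{9} = - \frac{5 X}{9}$)
$M{\left(a \right)} = 5 + a$ ($M{\left(a \right)} = a + 5 = 5 + a$)
$M{\left(p{\left(1,-1 \right)} \right)} + H{\left(-4 \right)} 1 = \left(5 - - \frac{5}{9}\right) + \left(-4\right)^{2} \cdot 1 = \left(5 + \frac{5}{9}\right) + 16 \cdot 1 = \frac{50}{9} + 16 = \frac{194}{9}$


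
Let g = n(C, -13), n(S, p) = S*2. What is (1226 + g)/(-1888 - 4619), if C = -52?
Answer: -374/2169 ≈ -0.17243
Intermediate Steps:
n(S, p) = 2*S
g = -104 (g = 2*(-52) = -104)
(1226 + g)/(-1888 - 4619) = (1226 - 104)/(-1888 - 4619) = 1122/(-6507) = 1122*(-1/6507) = -374/2169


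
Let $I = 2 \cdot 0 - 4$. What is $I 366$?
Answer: $-1464$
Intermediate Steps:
$I = -4$ ($I = 0 - 4 = -4$)
$I 366 = \left(-4\right) 366 = -1464$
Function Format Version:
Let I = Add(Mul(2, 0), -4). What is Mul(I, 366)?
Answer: -1464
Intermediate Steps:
I = -4 (I = Add(0, -4) = -4)
Mul(I, 366) = Mul(-4, 366) = -1464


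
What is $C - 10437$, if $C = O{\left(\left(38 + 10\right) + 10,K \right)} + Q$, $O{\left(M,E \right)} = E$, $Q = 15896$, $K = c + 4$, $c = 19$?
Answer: $5482$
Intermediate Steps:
$K = 23$ ($K = 19 + 4 = 23$)
$C = 15919$ ($C = 23 + 15896 = 15919$)
$C - 10437 = 15919 - 10437 = 5482$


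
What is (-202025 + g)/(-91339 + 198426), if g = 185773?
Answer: -16252/107087 ≈ -0.15176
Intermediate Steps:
(-202025 + g)/(-91339 + 198426) = (-202025 + 185773)/(-91339 + 198426) = -16252/107087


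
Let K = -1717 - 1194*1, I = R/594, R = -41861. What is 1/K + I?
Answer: -121857965/1729134 ≈ -70.473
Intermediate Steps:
I = -41861/594 ≈ -70.473
K = -2911 (K = -1717 - 1194 = -2911)
1/K + I = 1/(-2911) - 41861/594 = -1/2911 - 41861/594 = -121857965/1729134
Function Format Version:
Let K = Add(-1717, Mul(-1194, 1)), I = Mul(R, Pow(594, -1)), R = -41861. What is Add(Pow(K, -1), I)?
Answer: Rational(-121857965, 1729134) ≈ -70.473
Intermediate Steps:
I = Rational(-41861, 594) (I = Mul(-41861, Pow(594, -1)) = Mul(-41861, Rational(1, 594)) = Rational(-41861, 594) ≈ -70.473)
K = -2911 (K = Add(-1717, -1194) = -2911)
Add(Pow(K, -1), I) = Add(Pow(-2911, -1), Rational(-41861, 594)) = Add(Rational(-1, 2911), Rational(-41861, 594)) = Rational(-121857965, 1729134)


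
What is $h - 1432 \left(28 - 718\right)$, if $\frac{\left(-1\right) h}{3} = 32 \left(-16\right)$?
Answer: $989616$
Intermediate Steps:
$h = 1536$ ($h = - 3 \cdot 32 \left(-16\right) = \left(-3\right) \left(-512\right) = 1536$)
$h - 1432 \left(28 - 718\right) = 1536 - 1432 \left(28 - 718\right) = 1536 - -988080 = 1536 + 988080 = 989616$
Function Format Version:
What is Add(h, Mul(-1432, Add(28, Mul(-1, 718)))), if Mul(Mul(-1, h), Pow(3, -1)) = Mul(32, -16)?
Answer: 989616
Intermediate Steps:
h = 1536 (h = Mul(-3, Mul(32, -16)) = Mul(-3, -512) = 1536)
Add(h, Mul(-1432, Add(28, Mul(-1, 718)))) = Add(1536, Mul(-1432, Add(28, Mul(-1, 718)))) = Add(1536, Mul(-1432, Add(28, -718))) = Add(1536, Mul(-1432, -690)) = Add(1536, 988080) = 989616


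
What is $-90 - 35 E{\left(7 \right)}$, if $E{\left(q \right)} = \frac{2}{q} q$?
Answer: $-160$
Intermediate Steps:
$E{\left(q \right)} = 2$
$-90 - 35 E{\left(7 \right)} = -90 - 70 = -160$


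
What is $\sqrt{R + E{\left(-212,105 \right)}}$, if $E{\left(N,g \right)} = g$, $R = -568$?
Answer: $i \sqrt{463} \approx 21.517 i$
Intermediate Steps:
$\sqrt{R + E{\left(-212,105 \right)}} = \sqrt{-568 + 105} = \sqrt{-463} = i \sqrt{463}$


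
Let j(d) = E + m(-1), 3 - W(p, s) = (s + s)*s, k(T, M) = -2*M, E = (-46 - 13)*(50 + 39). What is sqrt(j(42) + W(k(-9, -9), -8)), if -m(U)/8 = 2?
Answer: 4*I*sqrt(337) ≈ 73.43*I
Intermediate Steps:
m(U) = -16 (m(U) = -8*2 = -16)
E = -5251 (E = -59*89 = -5251)
W(p, s) = 3 - 2*s**2 (W(p, s) = 3 - (s + s)*s = 3 - 2*s*s = 3 - 2*s**2)
j(d) = -5267 (j(d) = -5251 - 16 = -5267)
sqrt(j(42) + W(k(-9, -9), -8)) = sqrt(-5267 + (3 - 2*(-8)**2)) = sqrt(-5267 + (3 - 2*64)) = sqrt(-5267 + (3 - 128)) = sqrt(-5267 - 125) = sqrt(-5392) = 4*I*sqrt(337)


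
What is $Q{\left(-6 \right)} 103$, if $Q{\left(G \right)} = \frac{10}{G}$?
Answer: $- \frac{515}{3} \approx -171.67$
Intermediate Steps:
$Q{\left(-6 \right)} 103 = \frac{10}{-6} \cdot 103 = 10 \left(- \frac{1}{6}\right) 103 = \left(- \frac{5}{3}\right) 103 = - \frac{515}{3}$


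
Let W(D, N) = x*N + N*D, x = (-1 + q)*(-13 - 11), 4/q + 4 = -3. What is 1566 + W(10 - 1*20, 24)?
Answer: 15618/7 ≈ 2231.1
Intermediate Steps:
q = -4/7 (q = 4/(-4 - 3) = 4/(-7) = 4*(-⅐) = -4/7 ≈ -0.57143)
x = 264/7 (x = (-1 - 4/7)*(-13 - 11) = -11/7*(-24) = 264/7 ≈ 37.714)
W(D, N) = 264*N/7 + D*N (W(D, N) = 264*N/7 + N*D = 264*N/7 + D*N)
1566 + W(10 - 1*20, 24) = 1566 + (⅐)*24*(264 + 7*(10 - 1*20)) = 1566 + (⅐)*24*(264 + 7*(10 - 20)) = 1566 + (⅐)*24*(264 + 7*(-10)) = 1566 + (⅐)*24*(264 - 70) = 1566 + (⅐)*24*194 = 1566 + 4656/7 = 15618/7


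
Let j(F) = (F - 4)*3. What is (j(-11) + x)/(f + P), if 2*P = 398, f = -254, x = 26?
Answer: 19/55 ≈ 0.34545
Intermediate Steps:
P = 199 (P = (½)*398 = 199)
j(F) = -12 + 3*F (j(F) = (-4 + F)*3 = -12 + 3*F)
(j(-11) + x)/(f + P) = ((-12 + 3*(-11)) + 26)/(-254 + 199) = ((-12 - 33) + 26)/(-55) = (-45 + 26)*(-1/55) = -19*(-1/55) = 19/55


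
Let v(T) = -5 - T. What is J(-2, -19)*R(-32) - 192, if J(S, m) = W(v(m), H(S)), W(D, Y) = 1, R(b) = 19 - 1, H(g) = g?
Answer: -174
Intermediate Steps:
R(b) = 18
J(S, m) = 1
J(-2, -19)*R(-32) - 192 = 1*18 - 192 = 18 - 192 = -174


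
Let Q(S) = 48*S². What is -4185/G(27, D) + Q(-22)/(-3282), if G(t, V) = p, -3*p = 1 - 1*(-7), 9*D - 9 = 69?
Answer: 6836609/4376 ≈ 1562.3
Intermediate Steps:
D = 26/3 (D = 1 + (⅑)*69 = 1 + 23/3 = 26/3 ≈ 8.6667)
p = -8/3 (p = -(1 - 1*(-7))/3 = -(1 + 7)/3 = -⅓*8 = -8/3 ≈ -2.6667)
G(t, V) = -8/3
-4185/G(27, D) + Q(-22)/(-3282) = -4185/(-8/3) + (48*(-22)²)/(-3282) = -4185*(-3/8) + (48*484)*(-1/3282) = 12555/8 + 23232*(-1/3282) = 12555/8 - 3872/547 = 6836609/4376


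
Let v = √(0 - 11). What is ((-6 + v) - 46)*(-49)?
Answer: 2548 - 49*I*√11 ≈ 2548.0 - 162.51*I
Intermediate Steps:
v = I*√11 (v = √(-11) = I*√11 ≈ 3.3166*I)
((-6 + v) - 46)*(-49) = ((-6 + I*√11) - 46)*(-49) = (-52 + I*√11)*(-49) = 2548 - 49*I*√11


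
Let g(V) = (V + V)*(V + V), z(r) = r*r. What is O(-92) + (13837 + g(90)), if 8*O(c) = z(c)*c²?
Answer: 9001149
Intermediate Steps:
z(r) = r²
g(V) = 4*V² (g(V) = (2*V)*(2*V) = 4*V²)
O(c) = c⁴/8 (O(c) = (c²*c²)/8 = c⁴/8)
O(-92) + (13837 + g(90)) = (⅛)*(-92)⁴ + (13837 + 4*90²) = (⅛)*71639296 + (13837 + 4*8100) = 8954912 + (13837 + 32400) = 8954912 + 46237 = 9001149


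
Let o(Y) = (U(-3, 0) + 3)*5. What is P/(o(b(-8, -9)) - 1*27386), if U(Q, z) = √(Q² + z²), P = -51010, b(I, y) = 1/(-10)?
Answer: 25505/13678 ≈ 1.8647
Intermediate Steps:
b(I, y) = -⅒
o(Y) = 30 (o(Y) = (√((-3)² + 0²) + 3)*5 = (√(9 + 0) + 3)*5 = (√9 + 3)*5 = (3 + 3)*5 = 6*5 = 30)
P/(o(b(-8, -9)) - 1*27386) = -51010/(30 - 1*27386) = -51010/(30 - 27386) = -51010/(-27356) = -51010*(-1/27356) = 25505/13678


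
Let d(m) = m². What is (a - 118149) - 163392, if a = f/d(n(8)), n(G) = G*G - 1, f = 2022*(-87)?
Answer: -124179127/441 ≈ -2.8159e+5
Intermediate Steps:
f = -175914
n(G) = -1 + G² (n(G) = G² - 1 = -1 + G²)
a = -19546/441 (a = -175914/(-1 + 8²)² = -175914/(-1 + 64)² = -175914/(63²) = -175914/3969 = -175914*1/3969 = -19546/441 ≈ -44.322)
(a - 118149) - 163392 = (-19546/441 - 118149) - 163392 = -52123255/441 - 163392 = -124179127/441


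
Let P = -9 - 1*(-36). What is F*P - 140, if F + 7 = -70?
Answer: -2219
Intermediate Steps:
P = 27 (P = -9 + 36 = 27)
F = -77 (F = -7 - 70 = -77)
F*P - 140 = -77*27 - 140 = -2079 - 140 = -2219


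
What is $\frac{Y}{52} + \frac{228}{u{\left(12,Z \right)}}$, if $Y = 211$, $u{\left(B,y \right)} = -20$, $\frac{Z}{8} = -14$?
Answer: $- \frac{1909}{260} \approx -7.3423$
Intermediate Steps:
$Z = -112$ ($Z = 8 \left(-14\right) = -112$)
$\frac{Y}{52} + \frac{228}{u{\left(12,Z \right)}} = \frac{211}{52} + \frac{228}{-20} = 211 \cdot \frac{1}{52} + 228 \left(- \frac{1}{20}\right) = \frac{211}{52} - \frac{57}{5} = - \frac{1909}{260}$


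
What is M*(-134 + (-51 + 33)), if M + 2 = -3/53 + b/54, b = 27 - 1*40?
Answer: 499700/1431 ≈ 349.20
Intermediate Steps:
b = -13 (b = 27 - 40 = -13)
M = -6575/2862 (M = -2 + (-3/53 - 13/54) = -2 - 851/2862 = -6575/2862 ≈ -2.2973)
M*(-134 + (-51 + 33)) = -6575*(-134 + (-51 + 33))/2862 = -6575*(-134 - 18)/2862 = -6575/2862*(-152) = 499700/1431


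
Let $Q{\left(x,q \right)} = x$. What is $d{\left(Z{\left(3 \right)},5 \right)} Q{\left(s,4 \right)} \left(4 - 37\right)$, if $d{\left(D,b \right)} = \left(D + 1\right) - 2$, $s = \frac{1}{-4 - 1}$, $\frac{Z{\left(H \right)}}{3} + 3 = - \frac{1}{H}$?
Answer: $- \frac{363}{5} \approx -72.6$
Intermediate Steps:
$Z{\left(H \right)} = -9 - \frac{3}{H}$ ($Z{\left(H \right)} = -9 + 3 \left(- \frac{1}{H}\right) = -9 - \frac{3}{H}$)
$s = - \frac{1}{5}$ ($s = \frac{1}{-5} = - \frac{1}{5} \approx -0.2$)
$d{\left(D,b \right)} = -1 + D$ ($d{\left(D,b \right)} = \left(1 + D\right) - 2 = -1 + D$)
$d{\left(Z{\left(3 \right)},5 \right)} Q{\left(s,4 \right)} \left(4 - 37\right) = \left(-1 - \left(9 + \frac{3}{3}\right)\right) \left(- \frac{1}{5}\right) \left(4 - 37\right) = \left(-1 - 10\right) \left(- \frac{1}{5}\right) \left(-33\right) = \left(-11\right) \left(- \frac{1}{5}\right) \left(-33\right) = \frac{11}{5} \left(-33\right) = - \frac{363}{5}$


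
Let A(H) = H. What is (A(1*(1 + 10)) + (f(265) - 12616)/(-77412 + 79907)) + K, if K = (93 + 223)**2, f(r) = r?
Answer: 249155814/2495 ≈ 99862.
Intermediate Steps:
K = 99856 (K = 316**2 = 99856)
(A(1*(1 + 10)) + (f(265) - 12616)/(-77412 + 79907)) + K = (1*(1 + 10) + (265 - 12616)/(-77412 + 79907)) + 99856 = (1*11 - 12351/2495) + 99856 = (11 - 12351*1/2495) + 99856 = (11 - 12351/2495) + 99856 = 15094/2495 + 99856 = 249155814/2495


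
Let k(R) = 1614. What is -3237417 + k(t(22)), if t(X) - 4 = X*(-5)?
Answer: -3235803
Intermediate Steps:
t(X) = 4 - 5*X (t(X) = 4 + X*(-5) = 4 - 5*X)
-3237417 + k(t(22)) = -3237417 + 1614 = -3235803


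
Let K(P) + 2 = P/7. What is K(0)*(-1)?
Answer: 2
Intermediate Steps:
K(P) = -2 + P/7
K(0)*(-1) = (-2 + (⅐)*0)*(-1) = (-2 + 0)*(-1) = -2*(-1) = 2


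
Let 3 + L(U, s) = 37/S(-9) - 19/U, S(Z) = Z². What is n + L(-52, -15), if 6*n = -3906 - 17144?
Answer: -14786273/4212 ≈ -3510.5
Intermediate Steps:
L(U, s) = -206/81 - 19/U (L(U, s) = -3 + (37/((-9)²) - 19/U) = -3 + (37/81 - 19/U) = -206/81 - 19/U)
n = -10525/3 (n = (-3906 - 17144)/6 = (⅙)*(-21050) = -10525/3 ≈ -3508.3)
n + L(-52, -15) = -10525/3 + (-206/81 - 19/(-52)) = -10525/3 + (-206/81 - 19*(-1/52)) = -10525/3 + (-206/81 + 19/52) = -10525/3 - 9173/4212 = -14786273/4212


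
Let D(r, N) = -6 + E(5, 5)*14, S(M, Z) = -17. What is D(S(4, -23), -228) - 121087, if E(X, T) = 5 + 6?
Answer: -120939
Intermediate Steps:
E(X, T) = 11
D(r, N) = 148 (D(r, N) = -6 + 11*14 = -6 + 154 = 148)
D(S(4, -23), -228) - 121087 = 148 - 121087 = -120939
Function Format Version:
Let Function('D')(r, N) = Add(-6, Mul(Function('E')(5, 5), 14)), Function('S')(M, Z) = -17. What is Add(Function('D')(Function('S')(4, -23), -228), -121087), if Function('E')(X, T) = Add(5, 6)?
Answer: -120939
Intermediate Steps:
Function('E')(X, T) = 11
Function('D')(r, N) = 148 (Function('D')(r, N) = Add(-6, Mul(11, 14)) = Add(-6, 154) = 148)
Add(Function('D')(Function('S')(4, -23), -228), -121087) = Add(148, -121087) = -120939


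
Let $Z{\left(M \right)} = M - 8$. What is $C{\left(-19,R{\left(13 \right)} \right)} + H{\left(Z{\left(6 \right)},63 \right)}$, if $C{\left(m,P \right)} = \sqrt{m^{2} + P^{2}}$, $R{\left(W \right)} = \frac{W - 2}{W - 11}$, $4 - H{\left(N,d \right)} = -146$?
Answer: $150 + \frac{\sqrt{1565}}{2} \approx 169.78$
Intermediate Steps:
$Z{\left(M \right)} = -8 + M$ ($Z{\left(M \right)} = M - 8 = -8 + M$)
$H{\left(N,d \right)} = 150$ ($H{\left(N,d \right)} = 4 - -146 = 4 + 146 = 150$)
$R{\left(W \right)} = \frac{-2 + W}{-11 + W}$
$C{\left(m,P \right)} = \sqrt{P^{2} + m^{2}}$
$C{\left(-19,R{\left(13 \right)} \right)} + H{\left(Z{\left(6 \right)},63 \right)} = \sqrt{\left(\frac{-2 + 13}{-11 + 13}\right)^{2} + \left(-19\right)^{2}} + 150 = \sqrt{\left(\frac{1}{2} \cdot 11\right)^{2} + 361} + 150 = \sqrt{\left(\frac{11}{2}\right)^{2} + 361} + 150 = \sqrt{\frac{121}{4} + 361} + 150 = \sqrt{\frac{1565}{4}} + 150 = \frac{\sqrt{1565}}{2} + 150 = 150 + \frac{\sqrt{1565}}{2}$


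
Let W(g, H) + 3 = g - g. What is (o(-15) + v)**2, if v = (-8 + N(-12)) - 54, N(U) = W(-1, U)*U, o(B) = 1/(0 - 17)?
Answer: 196249/289 ≈ 679.06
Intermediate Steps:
W(g, H) = -3 (W(g, H) = -3 + (g - g) = -3 + 0 = -3)
o(B) = -1/17 (o(B) = 1/(-17) = -1/17)
N(U) = -3*U
v = -26 (v = (-8 - 3*(-12)) - 54 = (-8 + 36) - 54 = 28 - 54 = -26)
(o(-15) + v)**2 = (-1/17 - 26)**2 = (-443/17)**2 = 196249/289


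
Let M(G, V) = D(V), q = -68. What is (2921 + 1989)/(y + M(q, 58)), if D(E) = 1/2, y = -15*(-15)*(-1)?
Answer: -9820/449 ≈ -21.871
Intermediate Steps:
y = -225 (y = 225*(-1) = -225)
D(E) = ½
M(G, V) = ½
(2921 + 1989)/(y + M(q, 58)) = (2921 + 1989)/(-225 + ½) = 4910/(-449/2) = 4910*(-2/449) = -9820/449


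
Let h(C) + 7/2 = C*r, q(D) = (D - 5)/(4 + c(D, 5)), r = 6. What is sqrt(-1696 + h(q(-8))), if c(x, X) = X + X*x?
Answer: I*sqrt(6523206)/62 ≈ 41.194*I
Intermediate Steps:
q(D) = (-5 + D)/(9 + 5*D) (q(D) = (D - 5)/(4 + 5*(1 + D)) = (-5 + D)/(4 + (5 + 5*D)) = (-5 + D)/(9 + 5*D))
h(C) = -7/2 + 6*C (h(C) = -7/2 + C*6 = -7/2 + 6*C)
sqrt(-1696 + h(q(-8))) = sqrt(-1696 + (-7/2 + 6*((-5 - 8)/(9 + 5*(-8))))) = sqrt(-1696 + (-7/2 + 6*(-13/(9 - 40)))) = sqrt(-1696 + (-7/2 + 6*(-13/(-31)))) = sqrt(-1696 + (-7/2 + 6*(-1/31*(-13)))) = sqrt(-1696 + (-7/2 + 6*(13/31))) = sqrt(-1696 + (-7/2 + 78/31)) = sqrt(-1696 - 61/62) = sqrt(-105213/62) = I*sqrt(6523206)/62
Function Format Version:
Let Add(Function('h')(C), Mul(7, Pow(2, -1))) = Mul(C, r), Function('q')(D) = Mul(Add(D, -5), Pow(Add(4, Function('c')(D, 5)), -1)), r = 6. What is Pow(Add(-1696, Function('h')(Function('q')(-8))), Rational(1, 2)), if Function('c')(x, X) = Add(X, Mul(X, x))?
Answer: Mul(Rational(1, 62), I, Pow(6523206, Rational(1, 2))) ≈ Mul(41.194, I)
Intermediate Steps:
Function('q')(D) = Mul(Pow(Add(9, Mul(5, D)), -1), Add(-5, D)) (Function('q')(D) = Mul(Add(D, -5), Pow(Add(4, Mul(5, Add(1, D))), -1)) = Mul(Add(-5, D), Pow(Add(4, Add(5, Mul(5, D))), -1)) = Mul(Add(-5, D), Pow(Add(9, Mul(5, D)), -1)) = Mul(Pow(Add(9, Mul(5, D)), -1), Add(-5, D)))
Function('h')(C) = Add(Rational(-7, 2), Mul(6, C)) (Function('h')(C) = Add(Rational(-7, 2), Mul(C, 6)) = Add(Rational(-7, 2), Mul(6, C)))
Pow(Add(-1696, Function('h')(Function('q')(-8))), Rational(1, 2)) = Pow(Add(-1696, Add(Rational(-7, 2), Mul(6, Mul(Pow(Add(9, Mul(5, -8)), -1), Add(-5, -8))))), Rational(1, 2)) = Pow(Add(-1696, Add(Rational(-7, 2), Mul(6, Mul(Pow(Add(9, -40), -1), -13)))), Rational(1, 2)) = Pow(Add(-1696, Add(Rational(-7, 2), Mul(6, Mul(Pow(-31, -1), -13)))), Rational(1, 2)) = Pow(Add(-1696, Add(Rational(-7, 2), Mul(6, Mul(Rational(-1, 31), -13)))), Rational(1, 2)) = Pow(Add(-1696, Add(Rational(-7, 2), Mul(6, Rational(13, 31)))), Rational(1, 2)) = Pow(Add(-1696, Add(Rational(-7, 2), Rational(78, 31))), Rational(1, 2)) = Pow(Add(-1696, Rational(-61, 62)), Rational(1, 2)) = Pow(Rational(-105213, 62), Rational(1, 2)) = Mul(Rational(1, 62), I, Pow(6523206, Rational(1, 2)))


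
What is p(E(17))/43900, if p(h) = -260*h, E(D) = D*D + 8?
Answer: -3861/2195 ≈ -1.7590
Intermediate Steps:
E(D) = 8 + D² (E(D) = D² + 8 = 8 + D²)
p(E(17))/43900 = -260*(8 + 17²)/43900 = -260*(8 + 289)*(1/43900) = -260*297*(1/43900) = -77220*1/43900 = -3861/2195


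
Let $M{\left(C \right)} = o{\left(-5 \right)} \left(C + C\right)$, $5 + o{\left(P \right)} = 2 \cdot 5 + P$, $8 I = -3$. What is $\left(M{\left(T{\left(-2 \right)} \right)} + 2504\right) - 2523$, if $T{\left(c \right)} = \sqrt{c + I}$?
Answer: $-19$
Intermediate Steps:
$I = - \frac{3}{8}$ ($I = \frac{1}{8} \left(-3\right) = - \frac{3}{8} \approx -0.375$)
$o{\left(P \right)} = 5 + P$ ($o{\left(P \right)} = -5 + \left(2 \cdot 5 + P\right) = -5 + \left(10 + P\right) = 5 + P$)
$T{\left(c \right)} = \sqrt{- \frac{3}{8} + c}$ ($T{\left(c \right)} = \sqrt{c - \frac{3}{8}} = \sqrt{- \frac{3}{8} + c}$)
$M{\left(C \right)} = 0$ ($M{\left(C \right)} = \left(5 - 5\right) \left(C + C\right) = 0 \cdot 2 C = 0$)
$\left(M{\left(T{\left(-2 \right)} \right)} + 2504\right) - 2523 = \left(0 + 2504\right) - 2523 = 2504 - 2523 = -19$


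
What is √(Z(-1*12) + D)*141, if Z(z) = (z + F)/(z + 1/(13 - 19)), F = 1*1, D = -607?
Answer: 141*I*√3229885/73 ≈ 3471.3*I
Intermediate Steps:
F = 1
Z(z) = (1 + z)/(-⅙ + z) (Z(z) = (z + 1)/(z + 1/(13 - 19)) = (1 + z)/(z + 1/(-6)) = (1 + z)/(z - ⅙) = (1 + z)/(-⅙ + z))
√(Z(-1*12) + D)*141 = √(6*(1 - 1*12)/(-1 + 6*(-1*12)) - 607)*141 = √(6*(1 - 12)/(-1 + 6*(-12)) - 607)*141 = √(6*(-11)/(-1 - 72) - 607)*141 = √(6*(-11)/(-73) - 607)*141 = √(6*(-1/73)*(-11) - 607)*141 = √(66/73 - 607)*141 = √(-44245/73)*141 = (I*√3229885/73)*141 = 141*I*√3229885/73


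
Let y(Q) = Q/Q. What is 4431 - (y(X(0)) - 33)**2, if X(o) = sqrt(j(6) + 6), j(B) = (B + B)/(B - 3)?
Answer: 3407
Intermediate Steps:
j(B) = 2*B/(-3 + B) (j(B) = (2*B)/(-3 + B) = 2*B/(-3 + B))
X(o) = sqrt(10) (X(o) = sqrt(2*6/(-3 + 6) + 6) = sqrt(2*6/3 + 6) = sqrt(2*6*(1/3) + 6) = sqrt(4 + 6) = sqrt(10))
y(Q) = 1
4431 - (y(X(0)) - 33)**2 = 4431 - (1 - 33)**2 = 4431 - 1*(-32)**2 = 4431 - 1*1024 = 4431 - 1024 = 3407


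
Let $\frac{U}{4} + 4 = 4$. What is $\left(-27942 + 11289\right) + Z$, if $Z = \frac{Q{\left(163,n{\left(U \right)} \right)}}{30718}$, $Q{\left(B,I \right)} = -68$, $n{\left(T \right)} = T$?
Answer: $- \frac{255773461}{15359} \approx -16653.0$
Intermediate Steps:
$U = 0$ ($U = -16 + 4 \cdot 4 = -16 + 16 = 0$)
$Z = - \frac{34}{15359}$ ($Z = - \frac{68}{30718} = \left(-68\right) \frac{1}{30718} = - \frac{34}{15359} \approx -0.0022137$)
$\left(-27942 + 11289\right) + Z = \left(-27942 + 11289\right) - \frac{34}{15359} = -16653 - \frac{34}{15359} = - \frac{255773461}{15359}$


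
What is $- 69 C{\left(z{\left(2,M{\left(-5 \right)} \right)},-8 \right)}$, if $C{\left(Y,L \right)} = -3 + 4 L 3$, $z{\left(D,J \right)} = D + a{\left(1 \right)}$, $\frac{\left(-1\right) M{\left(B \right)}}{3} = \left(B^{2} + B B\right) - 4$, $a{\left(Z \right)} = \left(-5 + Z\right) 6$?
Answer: $6831$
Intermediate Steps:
$a{\left(Z \right)} = -30 + 6 Z$
$M{\left(B \right)} = 12 - 6 B^{2}$ ($M{\left(B \right)} = - 3 \left(\left(B^{2} + B B\right) - 4\right) = - 3 \left(\left(B^{2} + B^{2}\right) - 4\right) = - 3 \left(2 B^{2} - 4\right) = - 3 \left(-4 + 2 B^{2}\right) = 12 - 6 B^{2}$)
$z{\left(D,J \right)} = -24 + D$ ($z{\left(D,J \right)} = D + \left(-30 + 6 \cdot 1\right) = D + \left(-30 + 6\right) = D - 24 = -24 + D$)
$C{\left(Y,L \right)} = -3 + 12 L$
$- 69 C{\left(z{\left(2,M{\left(-5 \right)} \right)},-8 \right)} = - 69 \left(-3 + 12 \left(-8\right)\right) = - 69 \left(-3 - 96\right) = \left(-69\right) \left(-99\right) = 6831$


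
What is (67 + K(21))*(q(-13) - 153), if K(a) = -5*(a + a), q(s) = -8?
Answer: 23023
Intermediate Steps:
K(a) = -10*a
(67 + K(21))*(q(-13) - 153) = (67 - 10*21)*(-8 - 153) = (67 - 210)*(-161) = -143*(-161) = 23023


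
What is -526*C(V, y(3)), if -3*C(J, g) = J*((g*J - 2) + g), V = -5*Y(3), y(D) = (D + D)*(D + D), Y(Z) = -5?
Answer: 12282100/3 ≈ 4.0940e+6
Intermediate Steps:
y(D) = 4*D² (y(D) = (2*D)*(2*D) = 4*D²)
V = 25 (V = -5*(-5) = 25)
C(J, g) = -J*(-2 + g + J*g)/3 (C(J, g) = -J*((g*J - 2) + g)/3 = -J*((J*g - 2) + g)/3 = -J*((-2 + J*g) + g)/3 = -J*(-2 + g + J*g)/3)
-526*C(V, y(3)) = -526*25*(2 - 4*3² - 1*25*4*3²)/3 = -526*25*(2 - 4*9 - 1*25*4*9)/3 = -526*25*(2 - 1*36 - 1*25*36)/3 = -526*25*(2 - 36 - 900)/3 = -526*25*(-934)/3 = -526*(-23350/3) = 12282100/3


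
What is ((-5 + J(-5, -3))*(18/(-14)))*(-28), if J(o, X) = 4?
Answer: -36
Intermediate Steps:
((-5 + J(-5, -3))*(18/(-14)))*(-28) = ((-5 + 4)*(18/(-14)))*(-28) = -18*(-1)/14*(-28) = -1*(-9/7)*(-28) = (9/7)*(-28) = -36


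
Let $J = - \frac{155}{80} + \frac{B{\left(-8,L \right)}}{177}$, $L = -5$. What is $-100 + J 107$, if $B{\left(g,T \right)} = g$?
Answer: $- \frac{884005}{2832} \approx -312.15$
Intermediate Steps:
$J = - \frac{5615}{2832}$ ($J = - \frac{155}{80} - \frac{8}{177} = \left(-155\right) \frac{1}{80} - \frac{8}{177} = - \frac{31}{16} - \frac{8}{177} = - \frac{5615}{2832} \approx -1.9827$)
$-100 + J 107 = -100 - \frac{600805}{2832} = - \frac{884005}{2832}$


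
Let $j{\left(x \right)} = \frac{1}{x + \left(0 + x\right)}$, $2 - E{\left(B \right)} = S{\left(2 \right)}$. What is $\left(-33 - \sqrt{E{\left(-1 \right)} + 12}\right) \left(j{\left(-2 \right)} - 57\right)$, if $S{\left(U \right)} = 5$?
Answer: $2061$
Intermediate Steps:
$E{\left(B \right)} = -3$ ($E{\left(B \right)} = 2 - 5 = -3$)
$j{\left(x \right)} = \frac{1}{2 x}$ ($j{\left(x \right)} = \frac{1}{x + x} = \frac{1}{2 x}$)
$\left(-33 - \sqrt{E{\left(-1 \right)} + 12}\right) \left(j{\left(-2 \right)} - 57\right) = \left(-33 - \sqrt{-3 + 12}\right) \left(\frac{1}{2 \left(-2\right)} - 57\right) = \left(-33 - \sqrt{9}\right) \left(\frac{1}{2} \left(- \frac{1}{2}\right) - 57\right) = \left(-33 - 3\right) \left(- \frac{1}{4} - 57\right) = \left(-33 - 3\right) \left(- \frac{229}{4}\right) = \left(-36\right) \left(- \frac{229}{4}\right) = 2061$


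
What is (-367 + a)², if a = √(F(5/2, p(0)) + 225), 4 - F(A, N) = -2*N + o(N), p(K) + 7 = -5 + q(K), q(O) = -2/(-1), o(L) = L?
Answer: (367 - √219)² ≈ 1.2405e+5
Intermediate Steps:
q(O) = 2 (q(O) = -2*(-1) = 2)
p(K) = -10 (p(K) = -7 + (-5 + 2) = -7 - 3 = -10)
F(A, N) = 4 + N (F(A, N) = 4 - (-2*N + N) = 4 - (-1)*N = 4 + N)
a = √219 (a = √((4 - 10) + 225) = √(-6 + 225) = √219 ≈ 14.799)
(-367 + a)² = (-367 + √219)²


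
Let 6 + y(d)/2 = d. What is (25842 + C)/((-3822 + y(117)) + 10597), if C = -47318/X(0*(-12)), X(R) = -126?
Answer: 1651705/440811 ≈ 3.7470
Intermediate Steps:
y(d) = -12 + 2*d
C = 23659/63 (C = -47318/(-126) = -47318*(-1/126) = 23659/63 ≈ 375.54)
(25842 + C)/((-3822 + y(117)) + 10597) = (25842 + 23659/63)/((-3822 + (-12 + 2*117)) + 10597) = 1651705/(63*((-3822 + (-12 + 234)) + 10597)) = 1651705/(63*((-3822 + 222) + 10597)) = 1651705/(63*(-3600 + 10597)) = (1651705/63)/6997 = (1651705/63)*(1/6997) = 1651705/440811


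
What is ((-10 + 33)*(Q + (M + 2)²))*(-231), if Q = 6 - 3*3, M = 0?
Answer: -5313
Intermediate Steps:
Q = -3 (Q = 6 - 9 = -3)
((-10 + 33)*(Q + (M + 2)²))*(-231) = ((-10 + 33)*(-3 + (0 + 2)²))*(-231) = (23*(-3 + 2²))*(-231) = (23*(-3 + 4))*(-231) = (23*1)*(-231) = 23*(-231) = -5313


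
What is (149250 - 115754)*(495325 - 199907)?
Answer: 9895321328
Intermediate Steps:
(149250 - 115754)*(495325 - 199907) = 33496*295418 = 9895321328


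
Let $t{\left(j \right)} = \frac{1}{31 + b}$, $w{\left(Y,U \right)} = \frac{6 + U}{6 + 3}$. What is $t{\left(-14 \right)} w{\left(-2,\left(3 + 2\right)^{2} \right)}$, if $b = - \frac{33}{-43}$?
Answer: $\frac{1333}{12294} \approx 0.10843$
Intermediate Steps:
$w{\left(Y,U \right)} = \frac{2}{3} + \frac{U}{9}$ ($w{\left(Y,U \right)} = \frac{6 + U}{9} = \left(6 + U\right) \frac{1}{9} = \frac{2}{3} + \frac{U}{9}$)
$b = \frac{33}{43}$ ($b = \left(-33\right) \left(- \frac{1}{43}\right) = \frac{33}{43} \approx 0.76744$)
$t{\left(j \right)} = \frac{43}{1366}$ ($t{\left(j \right)} = \frac{1}{31 + \frac{33}{43}} = \frac{1}{\frac{1366}{43}} = \frac{43}{1366}$)
$t{\left(-14 \right)} w{\left(-2,\left(3 + 2\right)^{2} \right)} = \frac{43 \left(\frac{2}{3} + \frac{\left(3 + 2\right)^{2}}{9}\right)}{1366} = \frac{43 \left(\frac{2}{3} + \frac{5^{2}}{9}\right)}{1366} = \frac{43 \left(\frac{2}{3} + \frac{1}{9} \cdot 25\right)}{1366} = \frac{43 \left(\frac{2}{3} + \frac{25}{9}\right)}{1366} = \frac{43}{1366} \cdot \frac{31}{9} = \frac{1333}{12294}$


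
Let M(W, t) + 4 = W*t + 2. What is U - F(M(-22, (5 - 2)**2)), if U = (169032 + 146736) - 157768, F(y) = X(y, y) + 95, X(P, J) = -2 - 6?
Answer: 157913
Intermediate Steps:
X(P, J) = -8
M(W, t) = -2 + W*t (M(W, t) = -4 + (W*t + 2) = -4 + (2 + W*t) = -2 + W*t)
F(y) = 87 (F(y) = -8 + 95 = 87)
U = 158000 (U = 315768 - 157768 = 158000)
U - F(M(-22, (5 - 2)**2)) = 158000 - 1*87 = 158000 - 87 = 157913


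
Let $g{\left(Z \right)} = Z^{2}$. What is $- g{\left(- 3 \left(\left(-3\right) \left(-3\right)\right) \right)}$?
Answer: $-729$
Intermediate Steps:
$- g{\left(- 3 \left(\left(-3\right) \left(-3\right)\right) \right)} = - \left(- 3 \left(\left(-3\right) \left(-3\right)\right)\right)^{2} = - \left(\left(-3\right) 9\right)^{2} = - \left(-27\right)^{2} = \left(-1\right) 729 = -729$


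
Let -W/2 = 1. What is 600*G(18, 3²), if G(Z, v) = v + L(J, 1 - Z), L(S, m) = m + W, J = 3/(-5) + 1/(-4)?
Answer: -6000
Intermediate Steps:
W = -2 (W = -2*1 = -2)
J = -17/20 (J = 3*(-⅕) + 1*(-¼) = -⅗ - ¼ = -17/20 ≈ -0.85000)
L(S, m) = -2 + m (L(S, m) = m - 2 = -2 + m)
G(Z, v) = -1 + v - Z (G(Z, v) = v + (-2 + (1 - Z)) = v + (-1 - Z) = -1 + v - Z)
600*G(18, 3²) = 600*(-1 + 3² - 1*18) = 600*(-1 + 9 - 18) = 600*(-10) = -6000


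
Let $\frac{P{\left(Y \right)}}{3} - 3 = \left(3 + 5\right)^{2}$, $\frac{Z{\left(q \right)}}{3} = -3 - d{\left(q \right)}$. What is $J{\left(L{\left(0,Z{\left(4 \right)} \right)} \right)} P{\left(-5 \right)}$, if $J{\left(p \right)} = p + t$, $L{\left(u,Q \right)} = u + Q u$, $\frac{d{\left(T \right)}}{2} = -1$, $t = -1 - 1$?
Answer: $-402$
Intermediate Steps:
$t = -2$
$d{\left(T \right)} = -2$ ($d{\left(T \right)} = 2 \left(-1\right) = -2$)
$Z{\left(q \right)} = -3$ ($Z{\left(q \right)} = 3 \left(-3 - -2\right) = 3 \left(-3 + 2\right) = 3 \left(-1\right) = -3$)
$J{\left(p \right)} = -2 + p$ ($J{\left(p \right)} = p - 2 = -2 + p$)
$P{\left(Y \right)} = 201$ ($P{\left(Y \right)} = 9 + 3 \left(3 + 5\right)^{2} = 9 + 3 \cdot 8^{2} = 9 + 3 \cdot 64 = 9 + 192 = 201$)
$J{\left(L{\left(0,Z{\left(4 \right)} \right)} \right)} P{\left(-5 \right)} = \left(-2 + 0 \left(1 - 3\right)\right) 201 = \left(-2 + 0 \left(-2\right)\right) 201 = \left(-2 + 0\right) 201 = \left(-2\right) 201 = -402$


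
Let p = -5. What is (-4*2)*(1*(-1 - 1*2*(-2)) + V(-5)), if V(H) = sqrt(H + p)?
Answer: -24 - 8*I*sqrt(10) ≈ -24.0 - 25.298*I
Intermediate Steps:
V(H) = sqrt(-5 + H) (V(H) = sqrt(H - 5) = sqrt(-5 + H))
(-4*2)*(1*(-1 - 1*2*(-2)) + V(-5)) = (-4*2)*(1*(-1 - 1*2*(-2)) + sqrt(-5 - 5)) = -8*(1*(-1 - 2*(-2)) + sqrt(-10)) = -8*(1*(-1 + 4) + I*sqrt(10)) = -8*(1*3 + I*sqrt(10)) = -8*(3 + I*sqrt(10)) = -24 - 8*I*sqrt(10)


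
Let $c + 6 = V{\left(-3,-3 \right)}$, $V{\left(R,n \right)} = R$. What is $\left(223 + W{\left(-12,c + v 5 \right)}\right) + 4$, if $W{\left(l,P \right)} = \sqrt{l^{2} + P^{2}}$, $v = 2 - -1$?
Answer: $227 + 6 \sqrt{5} \approx 240.42$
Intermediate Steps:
$v = 3$ ($v = 2 + 1 = 3$)
$c = -9$ ($c = -6 - 3 = -9$)
$W{\left(l,P \right)} = \sqrt{P^{2} + l^{2}}$
$\left(223 + W{\left(-12,c + v 5 \right)}\right) + 4 = \left(223 + \sqrt{\left(-9 + 3 \cdot 5\right)^{2} + \left(-12\right)^{2}}\right) + 4 = \left(223 + \sqrt{\left(-9 + 15\right)^{2} + 144}\right) + 4 = \left(223 + \sqrt{6^{2} + 144}\right) + 4 = \left(223 + \sqrt{36 + 144}\right) + 4 = \left(223 + \sqrt{180}\right) + 4 = \left(223 + 6 \sqrt{5}\right) + 4 = 227 + 6 \sqrt{5}$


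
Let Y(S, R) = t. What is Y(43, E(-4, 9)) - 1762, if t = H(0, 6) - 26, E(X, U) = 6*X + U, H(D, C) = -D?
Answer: -1788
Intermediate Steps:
E(X, U) = U + 6*X
t = -26 (t = -1*0 - 26 = 0 - 26 = -26)
Y(S, R) = -26
Y(43, E(-4, 9)) - 1762 = -26 - 1762 = -1788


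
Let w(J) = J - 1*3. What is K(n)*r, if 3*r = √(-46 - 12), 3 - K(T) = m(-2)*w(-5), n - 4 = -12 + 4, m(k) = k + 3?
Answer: 11*I*√58/3 ≈ 27.924*I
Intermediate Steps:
w(J) = -3 + J (w(J) = J - 3 = -3 + J)
m(k) = 3 + k
n = -4 (n = 4 + (-12 + 4) = 4 - 8 = -4)
K(T) = 11 (K(T) = 3 - (3 - 2)*(-3 - 5) = 3 - (-8) = 3 - 1*(-8) = 3 + 8 = 11)
r = I*√58/3 (r = √(-46 - 12)/3 = √(-58)/3 = (I*√58)/3 = I*√58/3 ≈ 2.5386*I)
K(n)*r = 11*(I*√58/3) = 11*I*√58/3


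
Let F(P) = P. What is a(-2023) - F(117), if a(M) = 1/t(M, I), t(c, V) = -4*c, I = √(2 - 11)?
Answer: -946763/8092 ≈ -117.00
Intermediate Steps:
I = 3*I (I = √(-9) = 3*I ≈ 3.0*I)
a(M) = -1/(4*M) (a(M) = 1/(-4*M) = -1/(4*M))
a(-2023) - F(117) = -¼/(-2023) - 1*117 = -¼*(-1/2023) - 117 = 1/8092 - 117 = -946763/8092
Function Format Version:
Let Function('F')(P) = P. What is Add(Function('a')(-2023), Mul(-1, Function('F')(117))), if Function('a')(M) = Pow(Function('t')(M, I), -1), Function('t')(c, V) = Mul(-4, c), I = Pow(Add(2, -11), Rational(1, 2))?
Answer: Rational(-946763, 8092) ≈ -117.00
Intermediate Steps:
I = Mul(3, I) (I = Pow(-9, Rational(1, 2)) = Mul(3, I) ≈ Mul(3.0000, I))
Function('a')(M) = Mul(Rational(-1, 4), Pow(M, -1)) (Function('a')(M) = Pow(Mul(-4, M), -1) = Mul(Rational(-1, 4), Pow(M, -1)))
Add(Function('a')(-2023), Mul(-1, Function('F')(117))) = Add(Mul(Rational(-1, 4), Pow(-2023, -1)), Mul(-1, 117)) = Add(Mul(Rational(-1, 4), Rational(-1, 2023)), -117) = Add(Rational(1, 8092), -117) = Rational(-946763, 8092)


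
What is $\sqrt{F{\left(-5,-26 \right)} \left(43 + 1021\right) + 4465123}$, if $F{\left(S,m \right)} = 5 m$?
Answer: $\sqrt{4326803} \approx 2080.1$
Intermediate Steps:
$\sqrt{F{\left(-5,-26 \right)} \left(43 + 1021\right) + 4465123} = \sqrt{5 \left(-26\right) \left(43 + 1021\right) + 4465123} = \sqrt{\left(-130\right) 1064 + 4465123} = \sqrt{-138320 + 4465123} = \sqrt{4326803}$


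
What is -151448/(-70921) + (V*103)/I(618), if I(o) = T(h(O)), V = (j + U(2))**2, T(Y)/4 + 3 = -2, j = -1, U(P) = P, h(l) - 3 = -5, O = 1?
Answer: -4275903/1418420 ≈ -3.0146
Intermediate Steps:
h(l) = -2 (h(l) = 3 - 5 = -2)
T(Y) = -20 (T(Y) = -12 + 4*(-2) = -12 - 8 = -20)
V = 1 (V = (-1 + 2)**2 = 1**2 = 1)
I(o) = -20
-151448/(-70921) + (V*103)/I(618) = -151448/(-70921) + (1*103)/(-20) = -151448*(-1/70921) + 103*(-1/20) = 151448/70921 - 103/20 = -4275903/1418420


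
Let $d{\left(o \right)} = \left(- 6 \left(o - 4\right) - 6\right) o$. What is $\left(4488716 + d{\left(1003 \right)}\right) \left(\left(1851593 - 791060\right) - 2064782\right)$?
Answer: $1535781927716$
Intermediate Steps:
$d{\left(o \right)} = o \left(18 - 6 o\right)$ ($d{\left(o \right)} = \left(- 6 \left(-4 + o\right) - 6\right) o = \left(\left(24 - 6 o\right) - 6\right) o = \left(18 - 6 o\right) o = o \left(18 - 6 o\right)$)
$\left(4488716 + d{\left(1003 \right)}\right) \left(\left(1851593 - 791060\right) - 2064782\right) = \left(4488716 + 6 \cdot 1003 \left(3 - 1003\right)\right) \left(\left(1851593 - 791060\right) - 2064782\right) = \left(4488716 + 6 \cdot 1003 \left(3 - 1003\right)\right) \left(1060533 - 2064782\right) = \left(4488716 + 6 \cdot 1003 \left(-1000\right)\right) \left(-1004249\right) = \left(4488716 - 6018000\right) \left(-1004249\right) = \left(-1529284\right) \left(-1004249\right) = 1535781927716$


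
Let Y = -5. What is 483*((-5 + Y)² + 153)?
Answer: 122199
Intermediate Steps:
483*((-5 + Y)² + 153) = 483*((-5 - 5)² + 153) = 483*((-10)² + 153) = 483*(100 + 153) = 483*253 = 122199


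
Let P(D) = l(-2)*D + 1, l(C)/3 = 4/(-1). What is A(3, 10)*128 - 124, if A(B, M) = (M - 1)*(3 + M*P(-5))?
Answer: 706052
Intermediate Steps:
l(C) = -12 (l(C) = 3*(4/(-1)) = 3*(4*(-1)) = 3*(-4) = -12)
P(D) = 1 - 12*D (P(D) = -12*D + 1 = 1 - 12*D)
A(B, M) = (-1 + M)*(3 + 61*M) (A(B, M) = (M - 1)*(3 + M*(1 - 12*(-5))) = (-1 + M)*(3 + M*(1 + 60)) = (-1 + M)*(3 + M*61) = (-1 + M)*(3 + 61*M))
A(3, 10)*128 - 124 = (-3 - 58*10 + 61*10²)*128 - 124 = (-3 - 580 + 61*100)*128 - 124 = (-3 - 580 + 6100)*128 - 124 = 5517*128 - 124 = 706176 - 124 = 706052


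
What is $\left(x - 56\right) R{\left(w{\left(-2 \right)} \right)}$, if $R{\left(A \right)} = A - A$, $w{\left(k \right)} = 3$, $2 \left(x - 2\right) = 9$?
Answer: $0$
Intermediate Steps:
$x = \frac{13}{2}$ ($x = 2 + \frac{1}{2} \cdot 9 = 2 + \frac{9}{2} = \frac{13}{2} \approx 6.5$)
$R{\left(A \right)} = 0$
$\left(x - 56\right) R{\left(w{\left(-2 \right)} \right)} = \left(\frac{13}{2} - 56\right) 0 = \left(- \frac{99}{2}\right) 0 = 0$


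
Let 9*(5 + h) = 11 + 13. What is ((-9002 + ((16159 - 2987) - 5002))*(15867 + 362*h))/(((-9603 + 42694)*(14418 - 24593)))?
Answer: 3408704/91827525 ≈ 0.037121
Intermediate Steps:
h = -7/3 (h = -5 + (11 + 13)/9 = -5 + (⅑)*24 = -5 + 8/3 = -7/3 ≈ -2.3333)
((-9002 + ((16159 - 2987) - 5002))*(15867 + 362*h))/(((-9603 + 42694)*(14418 - 24593))) = ((-9002 + ((16159 - 2987) - 5002))*(15867 + 362*(-7/3)))/(((-9603 + 42694)*(14418 - 24593))) = ((-9002 + (13172 - 5002))*(15867 - 2534/3))/((33091*(-10175))) = ((-9002 + 8170)*(45067/3))/(-336700925) = -832*45067/3*(-1/336700925) = -37495744/3*(-1/336700925) = 3408704/91827525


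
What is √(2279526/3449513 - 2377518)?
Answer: 2*I*√7072602880470898926/3449513 ≈ 1541.9*I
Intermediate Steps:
√(2279526/3449513 - 2377518) = √(-8201276969208/3449513) = 2*I*√7072602880470898926/3449513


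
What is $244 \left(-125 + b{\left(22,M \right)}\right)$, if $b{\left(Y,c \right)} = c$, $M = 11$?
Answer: $-27816$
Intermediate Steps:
$244 \left(-125 + b{\left(22,M \right)}\right) = 244 \left(-125 + 11\right) = 244 \left(-114\right) = -27816$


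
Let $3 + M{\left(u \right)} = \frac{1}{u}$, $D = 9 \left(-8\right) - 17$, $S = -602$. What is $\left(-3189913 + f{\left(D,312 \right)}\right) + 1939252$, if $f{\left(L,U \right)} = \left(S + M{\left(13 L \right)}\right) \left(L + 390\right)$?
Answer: $- \frac{1657710563}{1157} \approx -1.4328 \cdot 10^{6}$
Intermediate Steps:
$D = -89$ ($D = -72 - 17 = -89$)
$M{\left(u \right)} = -3 + \frac{1}{u}$
$f{\left(L,U \right)} = \left(-605 + \frac{1}{13 L}\right) \left(390 + L\right)$ ($f{\left(L,U \right)} = \left(-602 - \left(3 - \frac{1}{13 L}\right)\right) \left(L + 390\right) = \left(-602 - \left(3 - \frac{1}{13 L}\right)\right) \left(390 + L\right) = \left(-605 + \frac{1}{13 L}\right) \left(390 + L\right)$)
$\left(-3189913 + f{\left(D,312 \right)}\right) + 1939252 = \left(-3189913 - \left(\frac{2367364}{13} + \frac{30}{89}\right)\right) + 1939252 = \left(-3189913 + \left(- \frac{3067349}{13} + 53845 + 30 \left(- \frac{1}{89}\right)\right)\right) + 1939252 = \left(-3189913 - \frac{210695786}{1157}\right) + 1939252 = - \frac{3901425127}{1157} + 1939252 = - \frac{1657710563}{1157}$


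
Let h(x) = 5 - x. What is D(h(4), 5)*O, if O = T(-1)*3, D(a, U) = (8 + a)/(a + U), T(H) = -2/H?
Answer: 9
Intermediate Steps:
D(a, U) = (8 + a)/(U + a)
O = 6 (O = -2/(-1)*3 = -2*(-1)*3 = 2*3 = 6)
D(h(4), 5)*O = ((8 + (5 - 1*4))/(5 + (5 - 1*4)))*6 = ((8 + (5 - 4))/(5 + (5 - 4)))*6 = ((8 + 1)/(5 + 1))*6 = (9/6)*6 = ((⅙)*9)*6 = (3/2)*6 = 9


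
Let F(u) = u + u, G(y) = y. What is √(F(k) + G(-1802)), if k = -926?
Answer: 3*I*√406 ≈ 60.448*I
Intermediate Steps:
F(u) = 2*u
√(F(k) + G(-1802)) = √(2*(-926) - 1802) = √(-1852 - 1802) = √(-3654) = 3*I*√406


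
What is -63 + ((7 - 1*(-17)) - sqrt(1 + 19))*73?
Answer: 1689 - 146*sqrt(5) ≈ 1362.5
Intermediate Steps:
-63 + ((7 - 1*(-17)) - sqrt(1 + 19))*73 = -63 + ((7 + 17) - sqrt(20))*73 = -63 + (24 - 2*sqrt(5))*73 = -63 + (1752 - 146*sqrt(5)) = 1689 - 146*sqrt(5)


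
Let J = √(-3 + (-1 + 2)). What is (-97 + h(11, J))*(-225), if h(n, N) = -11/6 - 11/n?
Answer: 44925/2 ≈ 22463.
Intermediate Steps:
J = I*√2 (J = √(-3 + 1) = √(-2) = I*√2 ≈ 1.4142*I)
h(n, N) = -11/6 - 11/n (h(n, N) = -11*⅙ - 11/n = -11/6 - 11/n)
(-97 + h(11, J))*(-225) = (-97 + (-11/6 - 11/11))*(-225) = (-97 + (-11/6 - 11*1/11))*(-225) = (-97 + (-11/6 - 1))*(-225) = (-97 - 17/6)*(-225) = -599/6*(-225) = 44925/2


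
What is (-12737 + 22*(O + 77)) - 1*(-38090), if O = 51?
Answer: 28169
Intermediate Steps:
(-12737 + 22*(O + 77)) - 1*(-38090) = (-12737 + 22*(51 + 77)) - 1*(-38090) = (-12737 + 22*128) + 38090 = (-12737 + 2816) + 38090 = -9921 + 38090 = 28169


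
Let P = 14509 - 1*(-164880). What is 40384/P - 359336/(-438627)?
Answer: 11739205496/11240694129 ≈ 1.0443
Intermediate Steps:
P = 179389 (P = 14509 + 164880 = 179389)
40384/P - 359336/(-438627) = 40384/179389 - 359336/(-438627) = 40384*(1/179389) - 359336*(-1/438627) = 40384/179389 + 359336/438627 = 11739205496/11240694129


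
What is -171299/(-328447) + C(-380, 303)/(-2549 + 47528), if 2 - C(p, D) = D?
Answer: 7605995174/14773217613 ≈ 0.51485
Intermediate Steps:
C(p, D) = 2 - D
-171299/(-328447) + C(-380, 303)/(-2549 + 47528) = -171299/(-328447) + (2 - 1*303)/(-2549 + 47528) = -171299*(-1/328447) + (2 - 303)/44979 = 171299/328447 - 301*1/44979 = 171299/328447 - 301/44979 = 7605995174/14773217613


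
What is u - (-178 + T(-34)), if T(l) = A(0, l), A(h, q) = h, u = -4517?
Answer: -4339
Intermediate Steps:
T(l) = 0
u - (-178 + T(-34)) = -4517 - (-178 + 0) = -4517 - 1*(-178) = -4517 + 178 = -4339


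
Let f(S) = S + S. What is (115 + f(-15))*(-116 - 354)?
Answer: -39950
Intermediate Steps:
f(S) = 2*S
(115 + f(-15))*(-116 - 354) = (115 + 2*(-15))*(-116 - 354) = (115 - 30)*(-470) = 85*(-470) = -39950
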